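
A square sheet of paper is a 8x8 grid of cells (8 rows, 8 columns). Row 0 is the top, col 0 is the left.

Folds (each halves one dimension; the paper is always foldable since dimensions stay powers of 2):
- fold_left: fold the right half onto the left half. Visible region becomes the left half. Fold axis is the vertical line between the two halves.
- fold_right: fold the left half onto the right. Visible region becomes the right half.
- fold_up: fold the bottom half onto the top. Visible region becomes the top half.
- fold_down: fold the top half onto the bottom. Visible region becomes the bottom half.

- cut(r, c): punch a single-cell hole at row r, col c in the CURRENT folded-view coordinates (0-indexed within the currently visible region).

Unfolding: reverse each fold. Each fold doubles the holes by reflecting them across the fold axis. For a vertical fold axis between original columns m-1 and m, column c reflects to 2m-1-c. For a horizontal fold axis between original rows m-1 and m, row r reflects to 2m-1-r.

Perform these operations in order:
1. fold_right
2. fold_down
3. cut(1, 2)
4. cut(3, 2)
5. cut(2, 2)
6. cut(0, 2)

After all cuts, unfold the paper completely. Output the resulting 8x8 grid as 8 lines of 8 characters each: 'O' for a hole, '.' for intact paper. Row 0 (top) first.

Op 1 fold_right: fold axis v@4; visible region now rows[0,8) x cols[4,8) = 8x4
Op 2 fold_down: fold axis h@4; visible region now rows[4,8) x cols[4,8) = 4x4
Op 3 cut(1, 2): punch at orig (5,6); cuts so far [(5, 6)]; region rows[4,8) x cols[4,8) = 4x4
Op 4 cut(3, 2): punch at orig (7,6); cuts so far [(5, 6), (7, 6)]; region rows[4,8) x cols[4,8) = 4x4
Op 5 cut(2, 2): punch at orig (6,6); cuts so far [(5, 6), (6, 6), (7, 6)]; region rows[4,8) x cols[4,8) = 4x4
Op 6 cut(0, 2): punch at orig (4,6); cuts so far [(4, 6), (5, 6), (6, 6), (7, 6)]; region rows[4,8) x cols[4,8) = 4x4
Unfold 1 (reflect across h@4): 8 holes -> [(0, 6), (1, 6), (2, 6), (3, 6), (4, 6), (5, 6), (6, 6), (7, 6)]
Unfold 2 (reflect across v@4): 16 holes -> [(0, 1), (0, 6), (1, 1), (1, 6), (2, 1), (2, 6), (3, 1), (3, 6), (4, 1), (4, 6), (5, 1), (5, 6), (6, 1), (6, 6), (7, 1), (7, 6)]

Answer: .O....O.
.O....O.
.O....O.
.O....O.
.O....O.
.O....O.
.O....O.
.O....O.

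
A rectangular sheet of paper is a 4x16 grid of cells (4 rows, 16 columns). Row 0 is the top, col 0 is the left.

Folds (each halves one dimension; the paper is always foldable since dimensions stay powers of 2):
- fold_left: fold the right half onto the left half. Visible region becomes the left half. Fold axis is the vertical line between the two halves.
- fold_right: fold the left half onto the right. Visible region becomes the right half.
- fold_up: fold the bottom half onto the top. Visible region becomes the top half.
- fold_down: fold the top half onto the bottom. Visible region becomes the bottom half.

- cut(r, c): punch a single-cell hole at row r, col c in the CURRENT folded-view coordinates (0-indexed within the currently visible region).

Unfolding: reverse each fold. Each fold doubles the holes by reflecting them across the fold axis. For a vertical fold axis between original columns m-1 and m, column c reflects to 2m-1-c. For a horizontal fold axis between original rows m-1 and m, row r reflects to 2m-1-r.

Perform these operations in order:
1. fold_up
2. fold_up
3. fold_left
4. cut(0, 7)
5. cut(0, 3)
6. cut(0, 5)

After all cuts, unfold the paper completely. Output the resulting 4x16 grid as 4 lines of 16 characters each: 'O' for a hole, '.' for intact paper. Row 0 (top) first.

Op 1 fold_up: fold axis h@2; visible region now rows[0,2) x cols[0,16) = 2x16
Op 2 fold_up: fold axis h@1; visible region now rows[0,1) x cols[0,16) = 1x16
Op 3 fold_left: fold axis v@8; visible region now rows[0,1) x cols[0,8) = 1x8
Op 4 cut(0, 7): punch at orig (0,7); cuts so far [(0, 7)]; region rows[0,1) x cols[0,8) = 1x8
Op 5 cut(0, 3): punch at orig (0,3); cuts so far [(0, 3), (0, 7)]; region rows[0,1) x cols[0,8) = 1x8
Op 6 cut(0, 5): punch at orig (0,5); cuts so far [(0, 3), (0, 5), (0, 7)]; region rows[0,1) x cols[0,8) = 1x8
Unfold 1 (reflect across v@8): 6 holes -> [(0, 3), (0, 5), (0, 7), (0, 8), (0, 10), (0, 12)]
Unfold 2 (reflect across h@1): 12 holes -> [(0, 3), (0, 5), (0, 7), (0, 8), (0, 10), (0, 12), (1, 3), (1, 5), (1, 7), (1, 8), (1, 10), (1, 12)]
Unfold 3 (reflect across h@2): 24 holes -> [(0, 3), (0, 5), (0, 7), (0, 8), (0, 10), (0, 12), (1, 3), (1, 5), (1, 7), (1, 8), (1, 10), (1, 12), (2, 3), (2, 5), (2, 7), (2, 8), (2, 10), (2, 12), (3, 3), (3, 5), (3, 7), (3, 8), (3, 10), (3, 12)]

Answer: ...O.O.OO.O.O...
...O.O.OO.O.O...
...O.O.OO.O.O...
...O.O.OO.O.O...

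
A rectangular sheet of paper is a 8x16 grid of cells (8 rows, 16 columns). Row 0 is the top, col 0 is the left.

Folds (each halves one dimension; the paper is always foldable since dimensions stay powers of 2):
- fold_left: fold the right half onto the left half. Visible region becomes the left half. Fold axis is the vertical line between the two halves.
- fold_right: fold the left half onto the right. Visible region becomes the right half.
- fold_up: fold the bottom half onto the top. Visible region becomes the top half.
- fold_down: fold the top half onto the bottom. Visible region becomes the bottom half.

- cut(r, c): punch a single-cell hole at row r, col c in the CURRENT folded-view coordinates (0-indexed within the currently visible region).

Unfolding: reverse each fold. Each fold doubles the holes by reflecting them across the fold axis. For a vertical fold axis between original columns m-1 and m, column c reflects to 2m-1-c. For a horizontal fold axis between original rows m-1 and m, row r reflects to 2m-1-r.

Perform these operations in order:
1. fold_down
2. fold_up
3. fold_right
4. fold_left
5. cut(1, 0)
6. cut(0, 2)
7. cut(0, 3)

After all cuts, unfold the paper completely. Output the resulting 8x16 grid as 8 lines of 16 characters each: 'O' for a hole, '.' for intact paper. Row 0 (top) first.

Answer: ..OOOO....OOOO..
O......OO......O
O......OO......O
..OOOO....OOOO..
..OOOO....OOOO..
O......OO......O
O......OO......O
..OOOO....OOOO..

Derivation:
Op 1 fold_down: fold axis h@4; visible region now rows[4,8) x cols[0,16) = 4x16
Op 2 fold_up: fold axis h@6; visible region now rows[4,6) x cols[0,16) = 2x16
Op 3 fold_right: fold axis v@8; visible region now rows[4,6) x cols[8,16) = 2x8
Op 4 fold_left: fold axis v@12; visible region now rows[4,6) x cols[8,12) = 2x4
Op 5 cut(1, 0): punch at orig (5,8); cuts so far [(5, 8)]; region rows[4,6) x cols[8,12) = 2x4
Op 6 cut(0, 2): punch at orig (4,10); cuts so far [(4, 10), (5, 8)]; region rows[4,6) x cols[8,12) = 2x4
Op 7 cut(0, 3): punch at orig (4,11); cuts so far [(4, 10), (4, 11), (5, 8)]; region rows[4,6) x cols[8,12) = 2x4
Unfold 1 (reflect across v@12): 6 holes -> [(4, 10), (4, 11), (4, 12), (4, 13), (5, 8), (5, 15)]
Unfold 2 (reflect across v@8): 12 holes -> [(4, 2), (4, 3), (4, 4), (4, 5), (4, 10), (4, 11), (4, 12), (4, 13), (5, 0), (5, 7), (5, 8), (5, 15)]
Unfold 3 (reflect across h@6): 24 holes -> [(4, 2), (4, 3), (4, 4), (4, 5), (4, 10), (4, 11), (4, 12), (4, 13), (5, 0), (5, 7), (5, 8), (5, 15), (6, 0), (6, 7), (6, 8), (6, 15), (7, 2), (7, 3), (7, 4), (7, 5), (7, 10), (7, 11), (7, 12), (7, 13)]
Unfold 4 (reflect across h@4): 48 holes -> [(0, 2), (0, 3), (0, 4), (0, 5), (0, 10), (0, 11), (0, 12), (0, 13), (1, 0), (1, 7), (1, 8), (1, 15), (2, 0), (2, 7), (2, 8), (2, 15), (3, 2), (3, 3), (3, 4), (3, 5), (3, 10), (3, 11), (3, 12), (3, 13), (4, 2), (4, 3), (4, 4), (4, 5), (4, 10), (4, 11), (4, 12), (4, 13), (5, 0), (5, 7), (5, 8), (5, 15), (6, 0), (6, 7), (6, 8), (6, 15), (7, 2), (7, 3), (7, 4), (7, 5), (7, 10), (7, 11), (7, 12), (7, 13)]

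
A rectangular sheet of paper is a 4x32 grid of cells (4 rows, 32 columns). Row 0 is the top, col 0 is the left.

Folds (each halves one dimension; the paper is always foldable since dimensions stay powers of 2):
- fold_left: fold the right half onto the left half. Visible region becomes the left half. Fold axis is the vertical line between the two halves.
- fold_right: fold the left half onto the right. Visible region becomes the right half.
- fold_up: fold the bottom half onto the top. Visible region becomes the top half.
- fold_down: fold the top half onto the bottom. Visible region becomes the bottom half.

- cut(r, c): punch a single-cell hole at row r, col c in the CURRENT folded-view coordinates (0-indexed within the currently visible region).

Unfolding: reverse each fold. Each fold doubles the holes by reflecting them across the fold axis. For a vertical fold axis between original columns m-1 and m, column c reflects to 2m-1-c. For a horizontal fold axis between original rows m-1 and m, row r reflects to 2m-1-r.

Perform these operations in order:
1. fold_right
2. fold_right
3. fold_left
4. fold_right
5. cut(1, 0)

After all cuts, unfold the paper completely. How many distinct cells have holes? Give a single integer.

Answer: 16

Derivation:
Op 1 fold_right: fold axis v@16; visible region now rows[0,4) x cols[16,32) = 4x16
Op 2 fold_right: fold axis v@24; visible region now rows[0,4) x cols[24,32) = 4x8
Op 3 fold_left: fold axis v@28; visible region now rows[0,4) x cols[24,28) = 4x4
Op 4 fold_right: fold axis v@26; visible region now rows[0,4) x cols[26,28) = 4x2
Op 5 cut(1, 0): punch at orig (1,26); cuts so far [(1, 26)]; region rows[0,4) x cols[26,28) = 4x2
Unfold 1 (reflect across v@26): 2 holes -> [(1, 25), (1, 26)]
Unfold 2 (reflect across v@28): 4 holes -> [(1, 25), (1, 26), (1, 29), (1, 30)]
Unfold 3 (reflect across v@24): 8 holes -> [(1, 17), (1, 18), (1, 21), (1, 22), (1, 25), (1, 26), (1, 29), (1, 30)]
Unfold 4 (reflect across v@16): 16 holes -> [(1, 1), (1, 2), (1, 5), (1, 6), (1, 9), (1, 10), (1, 13), (1, 14), (1, 17), (1, 18), (1, 21), (1, 22), (1, 25), (1, 26), (1, 29), (1, 30)]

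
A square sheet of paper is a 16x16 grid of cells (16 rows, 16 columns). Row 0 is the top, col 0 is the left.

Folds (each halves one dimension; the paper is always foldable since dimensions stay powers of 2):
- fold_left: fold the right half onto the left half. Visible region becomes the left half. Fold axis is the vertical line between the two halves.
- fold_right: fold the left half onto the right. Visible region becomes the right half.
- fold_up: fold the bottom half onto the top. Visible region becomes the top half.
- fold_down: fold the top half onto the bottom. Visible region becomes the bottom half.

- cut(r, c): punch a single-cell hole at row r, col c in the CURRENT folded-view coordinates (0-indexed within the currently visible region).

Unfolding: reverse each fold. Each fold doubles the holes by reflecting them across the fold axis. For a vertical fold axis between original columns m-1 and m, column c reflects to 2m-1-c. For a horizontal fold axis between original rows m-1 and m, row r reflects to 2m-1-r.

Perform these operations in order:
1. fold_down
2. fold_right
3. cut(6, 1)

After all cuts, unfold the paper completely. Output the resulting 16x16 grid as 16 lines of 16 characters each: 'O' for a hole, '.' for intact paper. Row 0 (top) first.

Answer: ................
......O..O......
................
................
................
................
................
................
................
................
................
................
................
................
......O..O......
................

Derivation:
Op 1 fold_down: fold axis h@8; visible region now rows[8,16) x cols[0,16) = 8x16
Op 2 fold_right: fold axis v@8; visible region now rows[8,16) x cols[8,16) = 8x8
Op 3 cut(6, 1): punch at orig (14,9); cuts so far [(14, 9)]; region rows[8,16) x cols[8,16) = 8x8
Unfold 1 (reflect across v@8): 2 holes -> [(14, 6), (14, 9)]
Unfold 2 (reflect across h@8): 4 holes -> [(1, 6), (1, 9), (14, 6), (14, 9)]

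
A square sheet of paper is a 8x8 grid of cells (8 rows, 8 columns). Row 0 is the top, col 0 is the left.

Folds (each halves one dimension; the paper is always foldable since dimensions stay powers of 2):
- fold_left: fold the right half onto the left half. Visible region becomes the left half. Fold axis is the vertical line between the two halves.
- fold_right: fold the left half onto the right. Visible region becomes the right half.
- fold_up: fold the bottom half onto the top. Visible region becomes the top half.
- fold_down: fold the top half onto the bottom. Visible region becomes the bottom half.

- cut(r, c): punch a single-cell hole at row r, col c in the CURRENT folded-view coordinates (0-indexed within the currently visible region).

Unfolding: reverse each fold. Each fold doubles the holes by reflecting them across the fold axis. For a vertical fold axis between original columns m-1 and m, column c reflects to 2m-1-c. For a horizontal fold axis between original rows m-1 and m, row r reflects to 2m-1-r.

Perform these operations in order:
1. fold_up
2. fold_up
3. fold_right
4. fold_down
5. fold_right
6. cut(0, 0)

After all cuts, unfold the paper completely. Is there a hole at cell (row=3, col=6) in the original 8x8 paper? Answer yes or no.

Op 1 fold_up: fold axis h@4; visible region now rows[0,4) x cols[0,8) = 4x8
Op 2 fold_up: fold axis h@2; visible region now rows[0,2) x cols[0,8) = 2x8
Op 3 fold_right: fold axis v@4; visible region now rows[0,2) x cols[4,8) = 2x4
Op 4 fold_down: fold axis h@1; visible region now rows[1,2) x cols[4,8) = 1x4
Op 5 fold_right: fold axis v@6; visible region now rows[1,2) x cols[6,8) = 1x2
Op 6 cut(0, 0): punch at orig (1,6); cuts so far [(1, 6)]; region rows[1,2) x cols[6,8) = 1x2
Unfold 1 (reflect across v@6): 2 holes -> [(1, 5), (1, 6)]
Unfold 2 (reflect across h@1): 4 holes -> [(0, 5), (0, 6), (1, 5), (1, 6)]
Unfold 3 (reflect across v@4): 8 holes -> [(0, 1), (0, 2), (0, 5), (0, 6), (1, 1), (1, 2), (1, 5), (1, 6)]
Unfold 4 (reflect across h@2): 16 holes -> [(0, 1), (0, 2), (0, 5), (0, 6), (1, 1), (1, 2), (1, 5), (1, 6), (2, 1), (2, 2), (2, 5), (2, 6), (3, 1), (3, 2), (3, 5), (3, 6)]
Unfold 5 (reflect across h@4): 32 holes -> [(0, 1), (0, 2), (0, 5), (0, 6), (1, 1), (1, 2), (1, 5), (1, 6), (2, 1), (2, 2), (2, 5), (2, 6), (3, 1), (3, 2), (3, 5), (3, 6), (4, 1), (4, 2), (4, 5), (4, 6), (5, 1), (5, 2), (5, 5), (5, 6), (6, 1), (6, 2), (6, 5), (6, 6), (7, 1), (7, 2), (7, 5), (7, 6)]
Holes: [(0, 1), (0, 2), (0, 5), (0, 6), (1, 1), (1, 2), (1, 5), (1, 6), (2, 1), (2, 2), (2, 5), (2, 6), (3, 1), (3, 2), (3, 5), (3, 6), (4, 1), (4, 2), (4, 5), (4, 6), (5, 1), (5, 2), (5, 5), (5, 6), (6, 1), (6, 2), (6, 5), (6, 6), (7, 1), (7, 2), (7, 5), (7, 6)]

Answer: yes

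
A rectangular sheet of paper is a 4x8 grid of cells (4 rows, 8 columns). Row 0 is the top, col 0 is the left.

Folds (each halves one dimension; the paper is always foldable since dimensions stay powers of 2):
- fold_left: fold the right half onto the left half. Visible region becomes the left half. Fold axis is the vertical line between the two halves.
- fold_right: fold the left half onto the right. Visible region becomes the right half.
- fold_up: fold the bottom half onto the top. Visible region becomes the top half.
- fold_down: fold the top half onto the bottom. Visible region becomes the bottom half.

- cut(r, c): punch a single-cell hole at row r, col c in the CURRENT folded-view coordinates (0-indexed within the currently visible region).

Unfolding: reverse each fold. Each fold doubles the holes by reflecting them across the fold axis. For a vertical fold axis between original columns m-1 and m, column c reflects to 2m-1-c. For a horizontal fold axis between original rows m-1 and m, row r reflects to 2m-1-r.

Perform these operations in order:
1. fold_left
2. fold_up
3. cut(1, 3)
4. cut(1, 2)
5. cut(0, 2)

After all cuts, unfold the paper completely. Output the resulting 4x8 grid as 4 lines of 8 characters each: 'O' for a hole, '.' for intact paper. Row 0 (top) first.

Answer: ..O..O..
..OOOO..
..OOOO..
..O..O..

Derivation:
Op 1 fold_left: fold axis v@4; visible region now rows[0,4) x cols[0,4) = 4x4
Op 2 fold_up: fold axis h@2; visible region now rows[0,2) x cols[0,4) = 2x4
Op 3 cut(1, 3): punch at orig (1,3); cuts so far [(1, 3)]; region rows[0,2) x cols[0,4) = 2x4
Op 4 cut(1, 2): punch at orig (1,2); cuts so far [(1, 2), (1, 3)]; region rows[0,2) x cols[0,4) = 2x4
Op 5 cut(0, 2): punch at orig (0,2); cuts so far [(0, 2), (1, 2), (1, 3)]; region rows[0,2) x cols[0,4) = 2x4
Unfold 1 (reflect across h@2): 6 holes -> [(0, 2), (1, 2), (1, 3), (2, 2), (2, 3), (3, 2)]
Unfold 2 (reflect across v@4): 12 holes -> [(0, 2), (0, 5), (1, 2), (1, 3), (1, 4), (1, 5), (2, 2), (2, 3), (2, 4), (2, 5), (3, 2), (3, 5)]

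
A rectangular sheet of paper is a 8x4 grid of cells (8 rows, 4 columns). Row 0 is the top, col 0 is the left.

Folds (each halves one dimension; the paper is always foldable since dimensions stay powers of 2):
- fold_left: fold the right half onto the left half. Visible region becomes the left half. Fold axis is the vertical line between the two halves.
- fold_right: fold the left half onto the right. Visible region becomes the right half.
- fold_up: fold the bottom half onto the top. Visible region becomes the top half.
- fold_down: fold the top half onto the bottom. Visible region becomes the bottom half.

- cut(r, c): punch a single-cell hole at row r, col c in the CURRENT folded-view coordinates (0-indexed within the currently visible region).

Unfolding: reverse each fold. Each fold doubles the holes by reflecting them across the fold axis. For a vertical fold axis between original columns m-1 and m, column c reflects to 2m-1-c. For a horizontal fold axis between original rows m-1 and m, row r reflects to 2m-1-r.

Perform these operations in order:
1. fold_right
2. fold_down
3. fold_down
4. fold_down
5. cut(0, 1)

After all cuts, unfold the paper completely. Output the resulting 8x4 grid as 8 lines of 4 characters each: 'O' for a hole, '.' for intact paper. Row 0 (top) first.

Answer: O..O
O..O
O..O
O..O
O..O
O..O
O..O
O..O

Derivation:
Op 1 fold_right: fold axis v@2; visible region now rows[0,8) x cols[2,4) = 8x2
Op 2 fold_down: fold axis h@4; visible region now rows[4,8) x cols[2,4) = 4x2
Op 3 fold_down: fold axis h@6; visible region now rows[6,8) x cols[2,4) = 2x2
Op 4 fold_down: fold axis h@7; visible region now rows[7,8) x cols[2,4) = 1x2
Op 5 cut(0, 1): punch at orig (7,3); cuts so far [(7, 3)]; region rows[7,8) x cols[2,4) = 1x2
Unfold 1 (reflect across h@7): 2 holes -> [(6, 3), (7, 3)]
Unfold 2 (reflect across h@6): 4 holes -> [(4, 3), (5, 3), (6, 3), (7, 3)]
Unfold 3 (reflect across h@4): 8 holes -> [(0, 3), (1, 3), (2, 3), (3, 3), (4, 3), (5, 3), (6, 3), (7, 3)]
Unfold 4 (reflect across v@2): 16 holes -> [(0, 0), (0, 3), (1, 0), (1, 3), (2, 0), (2, 3), (3, 0), (3, 3), (4, 0), (4, 3), (5, 0), (5, 3), (6, 0), (6, 3), (7, 0), (7, 3)]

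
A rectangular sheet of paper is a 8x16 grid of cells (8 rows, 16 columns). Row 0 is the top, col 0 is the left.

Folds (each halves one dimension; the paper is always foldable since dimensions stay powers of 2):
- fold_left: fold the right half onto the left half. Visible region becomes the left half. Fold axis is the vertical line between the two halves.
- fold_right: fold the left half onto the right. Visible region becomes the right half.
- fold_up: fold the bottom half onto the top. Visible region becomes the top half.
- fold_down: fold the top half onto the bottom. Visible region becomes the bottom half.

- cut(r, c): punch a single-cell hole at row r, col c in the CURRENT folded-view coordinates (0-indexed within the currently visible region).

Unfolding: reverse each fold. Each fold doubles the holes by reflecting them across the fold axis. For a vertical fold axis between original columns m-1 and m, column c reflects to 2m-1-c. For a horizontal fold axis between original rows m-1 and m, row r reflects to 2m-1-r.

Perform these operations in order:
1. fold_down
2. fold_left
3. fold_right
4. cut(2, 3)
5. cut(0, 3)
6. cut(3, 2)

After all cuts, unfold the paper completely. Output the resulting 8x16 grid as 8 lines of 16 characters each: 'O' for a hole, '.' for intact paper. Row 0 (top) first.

Answer: .O....O..O....O.
O......OO......O
................
O......OO......O
O......OO......O
................
O......OO......O
.O....O..O....O.

Derivation:
Op 1 fold_down: fold axis h@4; visible region now rows[4,8) x cols[0,16) = 4x16
Op 2 fold_left: fold axis v@8; visible region now rows[4,8) x cols[0,8) = 4x8
Op 3 fold_right: fold axis v@4; visible region now rows[4,8) x cols[4,8) = 4x4
Op 4 cut(2, 3): punch at orig (6,7); cuts so far [(6, 7)]; region rows[4,8) x cols[4,8) = 4x4
Op 5 cut(0, 3): punch at orig (4,7); cuts so far [(4, 7), (6, 7)]; region rows[4,8) x cols[4,8) = 4x4
Op 6 cut(3, 2): punch at orig (7,6); cuts so far [(4, 7), (6, 7), (7, 6)]; region rows[4,8) x cols[4,8) = 4x4
Unfold 1 (reflect across v@4): 6 holes -> [(4, 0), (4, 7), (6, 0), (6, 7), (7, 1), (7, 6)]
Unfold 2 (reflect across v@8): 12 holes -> [(4, 0), (4, 7), (4, 8), (4, 15), (6, 0), (6, 7), (6, 8), (6, 15), (7, 1), (7, 6), (7, 9), (7, 14)]
Unfold 3 (reflect across h@4): 24 holes -> [(0, 1), (0, 6), (0, 9), (0, 14), (1, 0), (1, 7), (1, 8), (1, 15), (3, 0), (3, 7), (3, 8), (3, 15), (4, 0), (4, 7), (4, 8), (4, 15), (6, 0), (6, 7), (6, 8), (6, 15), (7, 1), (7, 6), (7, 9), (7, 14)]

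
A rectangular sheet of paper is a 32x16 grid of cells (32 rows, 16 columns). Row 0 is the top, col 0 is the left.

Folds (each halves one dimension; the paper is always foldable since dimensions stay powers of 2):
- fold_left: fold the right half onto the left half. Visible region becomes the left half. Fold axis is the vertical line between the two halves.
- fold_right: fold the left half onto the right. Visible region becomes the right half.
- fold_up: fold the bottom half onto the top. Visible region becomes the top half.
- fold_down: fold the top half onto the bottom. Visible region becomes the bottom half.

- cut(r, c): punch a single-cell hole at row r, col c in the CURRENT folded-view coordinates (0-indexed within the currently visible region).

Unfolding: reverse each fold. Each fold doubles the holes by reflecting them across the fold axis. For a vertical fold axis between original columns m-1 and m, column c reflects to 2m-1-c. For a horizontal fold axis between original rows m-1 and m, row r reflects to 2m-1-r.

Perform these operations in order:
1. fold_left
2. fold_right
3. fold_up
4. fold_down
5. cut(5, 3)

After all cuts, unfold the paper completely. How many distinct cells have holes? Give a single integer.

Answer: 16

Derivation:
Op 1 fold_left: fold axis v@8; visible region now rows[0,32) x cols[0,8) = 32x8
Op 2 fold_right: fold axis v@4; visible region now rows[0,32) x cols[4,8) = 32x4
Op 3 fold_up: fold axis h@16; visible region now rows[0,16) x cols[4,8) = 16x4
Op 4 fold_down: fold axis h@8; visible region now rows[8,16) x cols[4,8) = 8x4
Op 5 cut(5, 3): punch at orig (13,7); cuts so far [(13, 7)]; region rows[8,16) x cols[4,8) = 8x4
Unfold 1 (reflect across h@8): 2 holes -> [(2, 7), (13, 7)]
Unfold 2 (reflect across h@16): 4 holes -> [(2, 7), (13, 7), (18, 7), (29, 7)]
Unfold 3 (reflect across v@4): 8 holes -> [(2, 0), (2, 7), (13, 0), (13, 7), (18, 0), (18, 7), (29, 0), (29, 7)]
Unfold 4 (reflect across v@8): 16 holes -> [(2, 0), (2, 7), (2, 8), (2, 15), (13, 0), (13, 7), (13, 8), (13, 15), (18, 0), (18, 7), (18, 8), (18, 15), (29, 0), (29, 7), (29, 8), (29, 15)]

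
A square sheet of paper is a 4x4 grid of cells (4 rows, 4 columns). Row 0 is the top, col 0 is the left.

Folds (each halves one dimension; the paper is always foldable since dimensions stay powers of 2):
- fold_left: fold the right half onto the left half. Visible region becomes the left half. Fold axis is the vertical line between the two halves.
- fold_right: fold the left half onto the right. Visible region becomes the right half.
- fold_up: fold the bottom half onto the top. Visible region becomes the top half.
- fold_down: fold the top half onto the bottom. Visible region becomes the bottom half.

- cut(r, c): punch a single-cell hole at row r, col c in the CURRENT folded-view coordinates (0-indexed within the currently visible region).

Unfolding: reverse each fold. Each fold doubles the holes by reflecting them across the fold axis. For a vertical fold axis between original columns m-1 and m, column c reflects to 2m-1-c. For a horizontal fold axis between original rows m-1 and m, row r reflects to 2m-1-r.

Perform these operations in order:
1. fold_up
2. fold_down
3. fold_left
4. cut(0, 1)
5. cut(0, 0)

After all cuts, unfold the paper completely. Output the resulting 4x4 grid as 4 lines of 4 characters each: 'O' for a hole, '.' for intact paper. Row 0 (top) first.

Op 1 fold_up: fold axis h@2; visible region now rows[0,2) x cols[0,4) = 2x4
Op 2 fold_down: fold axis h@1; visible region now rows[1,2) x cols[0,4) = 1x4
Op 3 fold_left: fold axis v@2; visible region now rows[1,2) x cols[0,2) = 1x2
Op 4 cut(0, 1): punch at orig (1,1); cuts so far [(1, 1)]; region rows[1,2) x cols[0,2) = 1x2
Op 5 cut(0, 0): punch at orig (1,0); cuts so far [(1, 0), (1, 1)]; region rows[1,2) x cols[0,2) = 1x2
Unfold 1 (reflect across v@2): 4 holes -> [(1, 0), (1, 1), (1, 2), (1, 3)]
Unfold 2 (reflect across h@1): 8 holes -> [(0, 0), (0, 1), (0, 2), (0, 3), (1, 0), (1, 1), (1, 2), (1, 3)]
Unfold 3 (reflect across h@2): 16 holes -> [(0, 0), (0, 1), (0, 2), (0, 3), (1, 0), (1, 1), (1, 2), (1, 3), (2, 0), (2, 1), (2, 2), (2, 3), (3, 0), (3, 1), (3, 2), (3, 3)]

Answer: OOOO
OOOO
OOOO
OOOO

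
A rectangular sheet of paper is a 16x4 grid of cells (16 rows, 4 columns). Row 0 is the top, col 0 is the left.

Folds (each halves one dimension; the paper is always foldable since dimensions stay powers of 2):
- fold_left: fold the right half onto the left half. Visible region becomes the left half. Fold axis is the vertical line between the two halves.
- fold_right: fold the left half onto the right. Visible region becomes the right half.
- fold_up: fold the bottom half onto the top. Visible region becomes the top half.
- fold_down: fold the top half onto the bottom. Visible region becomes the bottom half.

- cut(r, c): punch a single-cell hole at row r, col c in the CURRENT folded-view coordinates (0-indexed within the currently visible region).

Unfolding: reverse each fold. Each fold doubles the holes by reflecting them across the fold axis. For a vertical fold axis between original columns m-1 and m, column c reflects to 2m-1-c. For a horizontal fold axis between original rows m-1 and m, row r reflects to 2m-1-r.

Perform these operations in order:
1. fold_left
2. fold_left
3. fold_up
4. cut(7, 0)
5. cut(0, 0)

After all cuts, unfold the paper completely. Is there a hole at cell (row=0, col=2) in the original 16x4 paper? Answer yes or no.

Op 1 fold_left: fold axis v@2; visible region now rows[0,16) x cols[0,2) = 16x2
Op 2 fold_left: fold axis v@1; visible region now rows[0,16) x cols[0,1) = 16x1
Op 3 fold_up: fold axis h@8; visible region now rows[0,8) x cols[0,1) = 8x1
Op 4 cut(7, 0): punch at orig (7,0); cuts so far [(7, 0)]; region rows[0,8) x cols[0,1) = 8x1
Op 5 cut(0, 0): punch at orig (0,0); cuts so far [(0, 0), (7, 0)]; region rows[0,8) x cols[0,1) = 8x1
Unfold 1 (reflect across h@8): 4 holes -> [(0, 0), (7, 0), (8, 0), (15, 0)]
Unfold 2 (reflect across v@1): 8 holes -> [(0, 0), (0, 1), (7, 0), (7, 1), (8, 0), (8, 1), (15, 0), (15, 1)]
Unfold 3 (reflect across v@2): 16 holes -> [(0, 0), (0, 1), (0, 2), (0, 3), (7, 0), (7, 1), (7, 2), (7, 3), (8, 0), (8, 1), (8, 2), (8, 3), (15, 0), (15, 1), (15, 2), (15, 3)]
Holes: [(0, 0), (0, 1), (0, 2), (0, 3), (7, 0), (7, 1), (7, 2), (7, 3), (8, 0), (8, 1), (8, 2), (8, 3), (15, 0), (15, 1), (15, 2), (15, 3)]

Answer: yes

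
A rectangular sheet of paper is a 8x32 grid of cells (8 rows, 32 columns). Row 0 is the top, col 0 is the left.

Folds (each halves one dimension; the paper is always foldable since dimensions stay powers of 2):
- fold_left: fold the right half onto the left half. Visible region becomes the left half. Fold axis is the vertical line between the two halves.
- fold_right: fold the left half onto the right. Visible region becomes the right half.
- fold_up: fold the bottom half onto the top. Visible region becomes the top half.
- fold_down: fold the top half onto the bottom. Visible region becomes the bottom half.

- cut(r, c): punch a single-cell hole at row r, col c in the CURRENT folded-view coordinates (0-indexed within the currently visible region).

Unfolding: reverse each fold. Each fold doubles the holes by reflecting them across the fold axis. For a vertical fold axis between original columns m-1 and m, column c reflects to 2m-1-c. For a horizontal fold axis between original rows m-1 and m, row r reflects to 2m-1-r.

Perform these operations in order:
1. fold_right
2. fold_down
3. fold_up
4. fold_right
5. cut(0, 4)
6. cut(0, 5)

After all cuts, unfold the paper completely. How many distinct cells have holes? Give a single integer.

Answer: 32

Derivation:
Op 1 fold_right: fold axis v@16; visible region now rows[0,8) x cols[16,32) = 8x16
Op 2 fold_down: fold axis h@4; visible region now rows[4,8) x cols[16,32) = 4x16
Op 3 fold_up: fold axis h@6; visible region now rows[4,6) x cols[16,32) = 2x16
Op 4 fold_right: fold axis v@24; visible region now rows[4,6) x cols[24,32) = 2x8
Op 5 cut(0, 4): punch at orig (4,28); cuts so far [(4, 28)]; region rows[4,6) x cols[24,32) = 2x8
Op 6 cut(0, 5): punch at orig (4,29); cuts so far [(4, 28), (4, 29)]; region rows[4,6) x cols[24,32) = 2x8
Unfold 1 (reflect across v@24): 4 holes -> [(4, 18), (4, 19), (4, 28), (4, 29)]
Unfold 2 (reflect across h@6): 8 holes -> [(4, 18), (4, 19), (4, 28), (4, 29), (7, 18), (7, 19), (7, 28), (7, 29)]
Unfold 3 (reflect across h@4): 16 holes -> [(0, 18), (0, 19), (0, 28), (0, 29), (3, 18), (3, 19), (3, 28), (3, 29), (4, 18), (4, 19), (4, 28), (4, 29), (7, 18), (7, 19), (7, 28), (7, 29)]
Unfold 4 (reflect across v@16): 32 holes -> [(0, 2), (0, 3), (0, 12), (0, 13), (0, 18), (0, 19), (0, 28), (0, 29), (3, 2), (3, 3), (3, 12), (3, 13), (3, 18), (3, 19), (3, 28), (3, 29), (4, 2), (4, 3), (4, 12), (4, 13), (4, 18), (4, 19), (4, 28), (4, 29), (7, 2), (7, 3), (7, 12), (7, 13), (7, 18), (7, 19), (7, 28), (7, 29)]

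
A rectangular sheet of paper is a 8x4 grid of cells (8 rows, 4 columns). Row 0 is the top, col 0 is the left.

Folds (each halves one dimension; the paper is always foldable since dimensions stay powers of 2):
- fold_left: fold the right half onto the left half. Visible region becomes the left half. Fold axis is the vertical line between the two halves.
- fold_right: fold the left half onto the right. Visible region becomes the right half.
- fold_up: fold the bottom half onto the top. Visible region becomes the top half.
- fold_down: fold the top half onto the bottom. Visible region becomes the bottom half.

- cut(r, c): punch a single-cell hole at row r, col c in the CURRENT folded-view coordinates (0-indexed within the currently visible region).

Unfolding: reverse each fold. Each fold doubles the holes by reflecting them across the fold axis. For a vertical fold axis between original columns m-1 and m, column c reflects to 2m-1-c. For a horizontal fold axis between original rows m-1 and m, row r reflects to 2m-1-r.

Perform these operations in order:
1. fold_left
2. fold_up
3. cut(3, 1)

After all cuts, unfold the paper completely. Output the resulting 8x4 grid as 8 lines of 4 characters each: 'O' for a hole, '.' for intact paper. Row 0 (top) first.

Op 1 fold_left: fold axis v@2; visible region now rows[0,8) x cols[0,2) = 8x2
Op 2 fold_up: fold axis h@4; visible region now rows[0,4) x cols[0,2) = 4x2
Op 3 cut(3, 1): punch at orig (3,1); cuts so far [(3, 1)]; region rows[0,4) x cols[0,2) = 4x2
Unfold 1 (reflect across h@4): 2 holes -> [(3, 1), (4, 1)]
Unfold 2 (reflect across v@2): 4 holes -> [(3, 1), (3, 2), (4, 1), (4, 2)]

Answer: ....
....
....
.OO.
.OO.
....
....
....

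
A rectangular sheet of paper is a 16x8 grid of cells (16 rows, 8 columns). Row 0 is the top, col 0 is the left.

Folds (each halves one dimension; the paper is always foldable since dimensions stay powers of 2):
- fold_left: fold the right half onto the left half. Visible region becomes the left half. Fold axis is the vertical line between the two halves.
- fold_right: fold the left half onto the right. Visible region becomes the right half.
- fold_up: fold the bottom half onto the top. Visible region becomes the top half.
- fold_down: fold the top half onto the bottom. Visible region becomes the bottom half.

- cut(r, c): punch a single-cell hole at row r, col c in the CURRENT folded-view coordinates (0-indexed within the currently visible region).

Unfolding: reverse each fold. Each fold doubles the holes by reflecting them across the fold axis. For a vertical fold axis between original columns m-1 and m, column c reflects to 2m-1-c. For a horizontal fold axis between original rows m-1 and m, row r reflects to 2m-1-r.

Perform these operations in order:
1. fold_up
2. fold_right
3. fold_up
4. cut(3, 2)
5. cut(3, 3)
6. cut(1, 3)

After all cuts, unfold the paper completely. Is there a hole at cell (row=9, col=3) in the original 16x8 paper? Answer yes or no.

Answer: no

Derivation:
Op 1 fold_up: fold axis h@8; visible region now rows[0,8) x cols[0,8) = 8x8
Op 2 fold_right: fold axis v@4; visible region now rows[0,8) x cols[4,8) = 8x4
Op 3 fold_up: fold axis h@4; visible region now rows[0,4) x cols[4,8) = 4x4
Op 4 cut(3, 2): punch at orig (3,6); cuts so far [(3, 6)]; region rows[0,4) x cols[4,8) = 4x4
Op 5 cut(3, 3): punch at orig (3,7); cuts so far [(3, 6), (3, 7)]; region rows[0,4) x cols[4,8) = 4x4
Op 6 cut(1, 3): punch at orig (1,7); cuts so far [(1, 7), (3, 6), (3, 7)]; region rows[0,4) x cols[4,8) = 4x4
Unfold 1 (reflect across h@4): 6 holes -> [(1, 7), (3, 6), (3, 7), (4, 6), (4, 7), (6, 7)]
Unfold 2 (reflect across v@4): 12 holes -> [(1, 0), (1, 7), (3, 0), (3, 1), (3, 6), (3, 7), (4, 0), (4, 1), (4, 6), (4, 7), (6, 0), (6, 7)]
Unfold 3 (reflect across h@8): 24 holes -> [(1, 0), (1, 7), (3, 0), (3, 1), (3, 6), (3, 7), (4, 0), (4, 1), (4, 6), (4, 7), (6, 0), (6, 7), (9, 0), (9, 7), (11, 0), (11, 1), (11, 6), (11, 7), (12, 0), (12, 1), (12, 6), (12, 7), (14, 0), (14, 7)]
Holes: [(1, 0), (1, 7), (3, 0), (3, 1), (3, 6), (3, 7), (4, 0), (4, 1), (4, 6), (4, 7), (6, 0), (6, 7), (9, 0), (9, 7), (11, 0), (11, 1), (11, 6), (11, 7), (12, 0), (12, 1), (12, 6), (12, 7), (14, 0), (14, 7)]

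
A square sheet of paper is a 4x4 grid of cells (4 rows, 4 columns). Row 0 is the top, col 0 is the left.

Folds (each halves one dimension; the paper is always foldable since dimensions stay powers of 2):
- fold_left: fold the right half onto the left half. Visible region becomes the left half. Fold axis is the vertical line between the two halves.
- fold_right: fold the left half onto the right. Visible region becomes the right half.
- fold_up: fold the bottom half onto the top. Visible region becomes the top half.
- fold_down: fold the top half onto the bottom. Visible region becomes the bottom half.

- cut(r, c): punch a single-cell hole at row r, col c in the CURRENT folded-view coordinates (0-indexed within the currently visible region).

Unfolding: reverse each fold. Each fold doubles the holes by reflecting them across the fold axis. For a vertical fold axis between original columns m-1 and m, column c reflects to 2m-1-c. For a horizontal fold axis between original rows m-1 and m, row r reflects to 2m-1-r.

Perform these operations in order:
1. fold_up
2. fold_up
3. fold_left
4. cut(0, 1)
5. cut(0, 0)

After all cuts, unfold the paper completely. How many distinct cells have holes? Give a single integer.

Answer: 16

Derivation:
Op 1 fold_up: fold axis h@2; visible region now rows[0,2) x cols[0,4) = 2x4
Op 2 fold_up: fold axis h@1; visible region now rows[0,1) x cols[0,4) = 1x4
Op 3 fold_left: fold axis v@2; visible region now rows[0,1) x cols[0,2) = 1x2
Op 4 cut(0, 1): punch at orig (0,1); cuts so far [(0, 1)]; region rows[0,1) x cols[0,2) = 1x2
Op 5 cut(0, 0): punch at orig (0,0); cuts so far [(0, 0), (0, 1)]; region rows[0,1) x cols[0,2) = 1x2
Unfold 1 (reflect across v@2): 4 holes -> [(0, 0), (0, 1), (0, 2), (0, 3)]
Unfold 2 (reflect across h@1): 8 holes -> [(0, 0), (0, 1), (0, 2), (0, 3), (1, 0), (1, 1), (1, 2), (1, 3)]
Unfold 3 (reflect across h@2): 16 holes -> [(0, 0), (0, 1), (0, 2), (0, 3), (1, 0), (1, 1), (1, 2), (1, 3), (2, 0), (2, 1), (2, 2), (2, 3), (3, 0), (3, 1), (3, 2), (3, 3)]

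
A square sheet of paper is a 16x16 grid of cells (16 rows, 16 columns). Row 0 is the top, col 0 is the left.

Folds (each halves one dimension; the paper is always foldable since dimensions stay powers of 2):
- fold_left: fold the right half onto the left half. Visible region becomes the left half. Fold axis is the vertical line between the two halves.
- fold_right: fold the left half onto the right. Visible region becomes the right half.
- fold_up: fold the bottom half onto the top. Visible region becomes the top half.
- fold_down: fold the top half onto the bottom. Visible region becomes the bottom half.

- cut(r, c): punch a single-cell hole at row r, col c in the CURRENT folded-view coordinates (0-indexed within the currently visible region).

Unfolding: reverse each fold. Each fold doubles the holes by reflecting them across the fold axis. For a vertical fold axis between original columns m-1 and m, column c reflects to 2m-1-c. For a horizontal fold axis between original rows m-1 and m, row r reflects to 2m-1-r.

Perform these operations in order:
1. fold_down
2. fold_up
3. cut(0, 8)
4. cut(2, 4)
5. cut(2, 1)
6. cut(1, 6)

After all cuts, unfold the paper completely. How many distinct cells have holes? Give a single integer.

Op 1 fold_down: fold axis h@8; visible region now rows[8,16) x cols[0,16) = 8x16
Op 2 fold_up: fold axis h@12; visible region now rows[8,12) x cols[0,16) = 4x16
Op 3 cut(0, 8): punch at orig (8,8); cuts so far [(8, 8)]; region rows[8,12) x cols[0,16) = 4x16
Op 4 cut(2, 4): punch at orig (10,4); cuts so far [(8, 8), (10, 4)]; region rows[8,12) x cols[0,16) = 4x16
Op 5 cut(2, 1): punch at orig (10,1); cuts so far [(8, 8), (10, 1), (10, 4)]; region rows[8,12) x cols[0,16) = 4x16
Op 6 cut(1, 6): punch at orig (9,6); cuts so far [(8, 8), (9, 6), (10, 1), (10, 4)]; region rows[8,12) x cols[0,16) = 4x16
Unfold 1 (reflect across h@12): 8 holes -> [(8, 8), (9, 6), (10, 1), (10, 4), (13, 1), (13, 4), (14, 6), (15, 8)]
Unfold 2 (reflect across h@8): 16 holes -> [(0, 8), (1, 6), (2, 1), (2, 4), (5, 1), (5, 4), (6, 6), (7, 8), (8, 8), (9, 6), (10, 1), (10, 4), (13, 1), (13, 4), (14, 6), (15, 8)]

Answer: 16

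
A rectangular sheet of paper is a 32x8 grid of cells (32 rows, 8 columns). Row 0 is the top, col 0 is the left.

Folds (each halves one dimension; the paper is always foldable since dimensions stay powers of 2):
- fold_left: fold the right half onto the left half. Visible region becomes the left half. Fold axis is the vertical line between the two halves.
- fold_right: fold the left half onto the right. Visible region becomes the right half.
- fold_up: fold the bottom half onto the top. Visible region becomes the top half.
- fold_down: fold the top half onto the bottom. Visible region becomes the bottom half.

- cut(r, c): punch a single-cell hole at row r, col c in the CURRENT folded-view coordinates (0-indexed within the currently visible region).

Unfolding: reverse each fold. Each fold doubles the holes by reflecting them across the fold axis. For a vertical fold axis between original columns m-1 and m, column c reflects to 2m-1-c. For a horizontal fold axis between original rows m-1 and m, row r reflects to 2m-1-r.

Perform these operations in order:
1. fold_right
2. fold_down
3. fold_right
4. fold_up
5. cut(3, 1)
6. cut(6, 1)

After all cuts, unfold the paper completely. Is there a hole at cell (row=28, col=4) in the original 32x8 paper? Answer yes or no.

Answer: yes

Derivation:
Op 1 fold_right: fold axis v@4; visible region now rows[0,32) x cols[4,8) = 32x4
Op 2 fold_down: fold axis h@16; visible region now rows[16,32) x cols[4,8) = 16x4
Op 3 fold_right: fold axis v@6; visible region now rows[16,32) x cols[6,8) = 16x2
Op 4 fold_up: fold axis h@24; visible region now rows[16,24) x cols[6,8) = 8x2
Op 5 cut(3, 1): punch at orig (19,7); cuts so far [(19, 7)]; region rows[16,24) x cols[6,8) = 8x2
Op 6 cut(6, 1): punch at orig (22,7); cuts so far [(19, 7), (22, 7)]; region rows[16,24) x cols[6,8) = 8x2
Unfold 1 (reflect across h@24): 4 holes -> [(19, 7), (22, 7), (25, 7), (28, 7)]
Unfold 2 (reflect across v@6): 8 holes -> [(19, 4), (19, 7), (22, 4), (22, 7), (25, 4), (25, 7), (28, 4), (28, 7)]
Unfold 3 (reflect across h@16): 16 holes -> [(3, 4), (3, 7), (6, 4), (6, 7), (9, 4), (9, 7), (12, 4), (12, 7), (19, 4), (19, 7), (22, 4), (22, 7), (25, 4), (25, 7), (28, 4), (28, 7)]
Unfold 4 (reflect across v@4): 32 holes -> [(3, 0), (3, 3), (3, 4), (3, 7), (6, 0), (6, 3), (6, 4), (6, 7), (9, 0), (9, 3), (9, 4), (9, 7), (12, 0), (12, 3), (12, 4), (12, 7), (19, 0), (19, 3), (19, 4), (19, 7), (22, 0), (22, 3), (22, 4), (22, 7), (25, 0), (25, 3), (25, 4), (25, 7), (28, 0), (28, 3), (28, 4), (28, 7)]
Holes: [(3, 0), (3, 3), (3, 4), (3, 7), (6, 0), (6, 3), (6, 4), (6, 7), (9, 0), (9, 3), (9, 4), (9, 7), (12, 0), (12, 3), (12, 4), (12, 7), (19, 0), (19, 3), (19, 4), (19, 7), (22, 0), (22, 3), (22, 4), (22, 7), (25, 0), (25, 3), (25, 4), (25, 7), (28, 0), (28, 3), (28, 4), (28, 7)]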